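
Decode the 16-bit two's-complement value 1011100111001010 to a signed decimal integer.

-17974

MSB is 1, so the value is negative.
Unsigned reading: 47562. Subtract 2^16 = 65536: 47562 − 65536 = -17974.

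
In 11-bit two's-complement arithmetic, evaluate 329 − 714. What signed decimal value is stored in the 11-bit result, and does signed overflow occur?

-385; no overflow

329 → 00101001001
714 → 01011001010
Subtract via negate-and-add: invert 01011001010 + 1 = 10100110110 (i.e. -714).
  00101001001
+ 10100110110
= 11001111111
Result 11001111111: MSB = 1 → 1663 − 2048 = -385.
Addends (after negating the subtrahend) have opposite signs, so signed overflow cannot occur.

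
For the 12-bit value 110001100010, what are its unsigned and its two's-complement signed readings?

Unsigned: 110001100010 = 3170.
Signed: MSB=1 → 3170 − 4096 = -926.

unsigned = 3170, signed = -926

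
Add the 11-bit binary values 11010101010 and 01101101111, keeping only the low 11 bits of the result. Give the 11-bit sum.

  11010101010
+ 01101101111
= 01000011001  (discard carry-out 1)

01000011001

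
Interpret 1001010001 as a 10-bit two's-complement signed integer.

-431

MSB is 1, so the value is negative.
Unsigned reading: 593. Subtract 2^10 = 1024: 593 − 1024 = -431.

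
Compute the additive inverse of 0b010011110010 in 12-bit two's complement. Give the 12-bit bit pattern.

Invert: 101100001101. Add 1: 101100001110.
Check: 010011110010 = 1266, 101100001110 = -1266.

101100001110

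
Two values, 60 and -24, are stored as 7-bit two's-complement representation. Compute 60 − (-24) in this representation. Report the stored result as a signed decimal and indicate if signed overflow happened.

-44; overflow

60 → 0111100
-24 → 1101000
Subtract via negate-and-add: invert 1101000 + 1 = 0011000 (i.e. 24).
  0111100
+ 0011000
= 1010100
Result 1010100: MSB = 1 → 84 − 128 = -44.
Both addends (after negating the subtrahend) are non-negative but the stored result is negative: signed overflow. The true value 60 − (-24) = 84 lies outside [-64, 63].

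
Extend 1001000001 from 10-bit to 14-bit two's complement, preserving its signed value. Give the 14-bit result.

11111001000001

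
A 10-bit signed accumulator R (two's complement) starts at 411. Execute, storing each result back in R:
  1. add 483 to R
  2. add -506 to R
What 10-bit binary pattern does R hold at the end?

0110000100

Start: R = 411 = 0110011011.
R = 411 + 483 = 894; wraps to -130 = 1101111110
R = -130 + (-506) = -636; wraps to 388 = 0110000100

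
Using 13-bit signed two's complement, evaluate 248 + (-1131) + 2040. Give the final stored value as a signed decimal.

1157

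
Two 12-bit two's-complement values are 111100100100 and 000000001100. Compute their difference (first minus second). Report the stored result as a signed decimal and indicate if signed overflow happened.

-232; no overflow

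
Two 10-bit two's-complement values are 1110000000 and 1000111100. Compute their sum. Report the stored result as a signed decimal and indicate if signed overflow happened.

444; overflow

1110000000 = -128 (signed)
1000111100 = -452 (signed)
  1110000000
+ 1000111100
= 0110111100  (discard carry-out 1)
Result 0110111100: MSB = 0 → value 444.
Both addends are negative but the stored result is non-negative: signed overflow. The true value -128 + (-452) = -580 lies outside [-512, 511].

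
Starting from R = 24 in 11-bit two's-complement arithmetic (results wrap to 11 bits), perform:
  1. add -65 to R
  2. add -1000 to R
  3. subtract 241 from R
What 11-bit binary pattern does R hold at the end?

01011111110

Start: R = 24 = 00000011000.
R = 24 + (-65) = -41 = 11111010111
R = -41 + (-1000) = -1041; wraps to 1007 = 01111101111
R = 1007 − 241 = 766 = 01011111110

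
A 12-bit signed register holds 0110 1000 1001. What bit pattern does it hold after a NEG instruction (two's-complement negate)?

Invert: 100101110110. Add 1: 100101110111.
Check: 011010001001 = 1673, 100101110111 = -1673.

100101110111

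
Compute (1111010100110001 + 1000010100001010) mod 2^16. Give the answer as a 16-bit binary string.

0111101000111011

  1111010100110001
+ 1000010100001010
= 0111101000111011  (discard carry-out 1)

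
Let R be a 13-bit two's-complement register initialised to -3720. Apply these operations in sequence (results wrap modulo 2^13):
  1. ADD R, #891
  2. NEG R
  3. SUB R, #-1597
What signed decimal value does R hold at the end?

-3766

Start: R = -3720 = 1000101111000.
R = -3720 + 891 = -2829 = 1010011110011
R = −(-2829) = 2829 = 0101100001101
R = 2829 − (-1597) = 4426; wraps to -3766 = 1000101001010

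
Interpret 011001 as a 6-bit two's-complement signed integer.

25

MSB is 0, so the value is non-negative: 011001 = 25.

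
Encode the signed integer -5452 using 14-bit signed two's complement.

10101010110100

|-5452| = 5452 = 01010101001100 in 14 bits.
Invert the bits: 10101010110011. Add 1: 10101010110100.
Check: 10101010110100 reads as 10932 − 16384 = -5452.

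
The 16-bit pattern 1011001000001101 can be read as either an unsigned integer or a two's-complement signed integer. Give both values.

Unsigned: 1011001000001101 = 45581.
Signed: MSB=1 → 45581 − 65536 = -19955.

unsigned = 45581, signed = -19955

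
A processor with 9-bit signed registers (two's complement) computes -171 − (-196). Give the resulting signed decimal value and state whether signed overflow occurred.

-171 → 101010101
-196 → 100111100
Subtract via negate-and-add: invert 100111100 + 1 = 011000100 (i.e. 196).
  101010101
+ 011000100
= 000011001  (discard carry-out 1)
Result 000011001: MSB = 0 → value 25.
Addends (after negating the subtrahend) have opposite signs, so signed overflow cannot occur.

25; no overflow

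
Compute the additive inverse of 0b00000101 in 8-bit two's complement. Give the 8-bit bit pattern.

11111011

Invert: 11111010. Add 1: 11111011.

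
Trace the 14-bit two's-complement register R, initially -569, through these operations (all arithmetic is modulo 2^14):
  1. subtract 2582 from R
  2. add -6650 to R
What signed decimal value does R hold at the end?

6583

Start: R = -569 = 11110111000111.
R = -569 − 2582 = -3151 = 11001110110001
R = -3151 + (-6650) = -9801; wraps to 6583 = 01100110110111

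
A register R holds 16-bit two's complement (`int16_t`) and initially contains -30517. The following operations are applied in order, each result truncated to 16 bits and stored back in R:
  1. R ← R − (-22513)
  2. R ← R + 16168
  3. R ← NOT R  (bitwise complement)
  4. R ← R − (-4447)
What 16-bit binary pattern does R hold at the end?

Start: R = -30517 = 1000100011001011.
R = -30517 − (-22513) = -8004 = 1110000010111100
R = -8004 + 16168 = 8164 = 0001111111100100
R = NOT 0001111111100100 = 1110000000011011 = -8165
R = -8165 − (-4447) = -3718 = 1111000101111010

1111000101111010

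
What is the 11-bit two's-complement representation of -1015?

|-1015| = 1015 = 01111110111 in 11 bits.
Invert the bits: 10000001000. Add 1: 10000001001.
Check: 10000001001 reads as 1033 − 2048 = -1015.

10000001001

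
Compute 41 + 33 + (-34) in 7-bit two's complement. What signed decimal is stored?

40

41 + 33 = 74 → wraps to -54 (1001010)
-54 + (-34) = -88 → wraps to 40 (0101000)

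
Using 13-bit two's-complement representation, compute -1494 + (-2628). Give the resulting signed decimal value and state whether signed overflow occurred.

4070; overflow

-1494 → 1101000101010
-2628 → 1010110111100
  1101000101010
+ 1010110111100
= 0111111100110  (discard carry-out 1)
Result 0111111100110: MSB = 0 → value 4070.
Both addends are negative but the stored result is non-negative: signed overflow. The true value -1494 + (-2628) = -4122 lies outside [-4096, 4095].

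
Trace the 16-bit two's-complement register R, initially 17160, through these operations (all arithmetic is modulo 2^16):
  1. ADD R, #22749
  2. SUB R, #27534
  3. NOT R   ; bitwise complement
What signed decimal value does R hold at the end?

-12376

Start: R = 17160 = 0100001100001000.
R = 17160 + 22749 = 39909; wraps to -25627 = 1001101111100101
R = -25627 − 27534 = -53161; wraps to 12375 = 0011000001010111
R = NOT 0011000001010111 = 1100111110101000 = -12376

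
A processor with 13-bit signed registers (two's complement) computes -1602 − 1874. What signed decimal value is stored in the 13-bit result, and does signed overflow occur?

-3476; no overflow

-1602 → 1100110111110
1874 → 0011101010010
Subtract via negate-and-add: invert 0011101010010 + 1 = 1100010101110 (i.e. -1874).
  1100110111110
+ 1100010101110
= 1001001101100  (discard carry-out 1)
Result 1001001101100: MSB = 1 → 4716 − 8192 = -3476.
Both addends (after negating the subtrahend) are negative and so is the stored result: no signed overflow.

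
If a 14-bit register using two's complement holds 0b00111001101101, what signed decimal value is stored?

MSB is 0, so the value is non-negative: 00111001101101 = 3693.

3693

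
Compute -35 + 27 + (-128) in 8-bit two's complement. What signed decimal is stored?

120

-35 + 27 = -8 (11111000)
-8 + (-128) = -136 → wraps to 120 (01111000)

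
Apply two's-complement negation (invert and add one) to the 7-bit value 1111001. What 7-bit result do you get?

0000111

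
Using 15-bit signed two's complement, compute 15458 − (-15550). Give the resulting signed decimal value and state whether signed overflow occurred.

-1760; overflow

15458 → 011110001100010
-15550 → 100001101000010
Subtract via negate-and-add: invert 100001101000010 + 1 = 011110010111110 (i.e. 15550).
  011110001100010
+ 011110010111110
= 111100100100000
Result 111100100100000: MSB = 1 → 31008 − 32768 = -1760.
Both addends (after negating the subtrahend) are non-negative but the stored result is negative: signed overflow. The true value 15458 − (-15550) = 31008 lies outside [-16384, 16383].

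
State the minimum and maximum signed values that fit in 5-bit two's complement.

min = -16, max = 15

Minimum: −2^4 = -16.
Maximum: 2^4 − 1 = 15.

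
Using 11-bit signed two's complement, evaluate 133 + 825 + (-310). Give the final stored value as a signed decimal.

648

133 + 825 = 958 (01110111110)
958 + (-310) = 648 (01010001000)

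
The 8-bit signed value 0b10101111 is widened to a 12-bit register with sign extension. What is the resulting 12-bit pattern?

111110101111

MSB of 10101111 is 1; replicate it into the new high bits.
1111|10101111 → 111110101111 (still -81).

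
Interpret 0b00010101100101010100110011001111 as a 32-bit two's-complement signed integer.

362106063

MSB is 0, so the value is non-negative: 00010101100101010100110011001111 = 362106063.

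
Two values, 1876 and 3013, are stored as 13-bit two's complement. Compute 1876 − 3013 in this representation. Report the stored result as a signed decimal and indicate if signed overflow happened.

-1137; no overflow

1876 → 0011101010100
3013 → 0101111000101
Subtract via negate-and-add: invert 0101111000101 + 1 = 1010000111011 (i.e. -3013).
  0011101010100
+ 1010000111011
= 1101110001111
Result 1101110001111: MSB = 1 → 7055 − 8192 = -1137.
Addends (after negating the subtrahend) have opposite signs, so signed overflow cannot occur.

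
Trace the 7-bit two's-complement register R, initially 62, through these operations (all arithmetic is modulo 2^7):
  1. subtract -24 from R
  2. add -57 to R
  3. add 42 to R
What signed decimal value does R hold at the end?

-57

Start: R = 62 = 0111110.
R = 62 − (-24) = 86; wraps to -42 = 1010110
R = -42 + (-57) = -99; wraps to 29 = 0011101
R = 29 + 42 = 71; wraps to -57 = 1000111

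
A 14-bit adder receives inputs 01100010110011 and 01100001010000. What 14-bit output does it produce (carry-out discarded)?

11000100000011

  01100010110011
+ 01100001010000
= 11000100000011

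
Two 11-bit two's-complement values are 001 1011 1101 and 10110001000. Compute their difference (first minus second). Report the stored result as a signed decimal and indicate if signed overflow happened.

-971; overflow

001 1011 1101 → 00110111101 = 445 (signed)
10110001000 = -632 (signed)
Subtract via negate-and-add: invert 10110001000 + 1 = 01001111000 (i.e. 632).
  00110111101
+ 01001111000
= 10000110101
Result 10000110101: MSB = 1 → 1077 − 2048 = -971.
Both addends (after negating the subtrahend) are non-negative but the stored result is negative: signed overflow. The true value 445 − (-632) = 1077 lies outside [-1024, 1023].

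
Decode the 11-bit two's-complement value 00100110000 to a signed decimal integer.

MSB is 0, so the value is non-negative: 00100110000 = 304.

304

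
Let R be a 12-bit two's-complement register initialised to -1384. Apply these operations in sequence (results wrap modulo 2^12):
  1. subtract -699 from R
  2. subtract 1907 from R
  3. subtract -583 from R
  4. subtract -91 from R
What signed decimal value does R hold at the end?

-1918

Start: R = -1384 = 101010011000.
R = -1384 − (-699) = -685 = 110101010011
R = -685 − 1907 = -2592; wraps to 1504 = 010111100000
R = 1504 − (-583) = 2087; wraps to -2009 = 100000100111
R = -2009 − (-91) = -1918 = 100010000010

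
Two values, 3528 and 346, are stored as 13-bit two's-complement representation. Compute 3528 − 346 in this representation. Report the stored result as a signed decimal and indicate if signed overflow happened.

3182; no overflow

3528 → 0110111001000
346 → 0000101011010
Subtract via negate-and-add: invert 0000101011010 + 1 = 1111010100110 (i.e. -346).
  0110111001000
+ 1111010100110
= 0110001101110  (discard carry-out 1)
Result 0110001101110: MSB = 0 → value 3182.
Addends (after negating the subtrahend) have opposite signs, so signed overflow cannot occur.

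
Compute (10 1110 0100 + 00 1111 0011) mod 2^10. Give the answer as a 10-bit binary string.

  1011100100
+ 0011110011
= 1111010111

1111010111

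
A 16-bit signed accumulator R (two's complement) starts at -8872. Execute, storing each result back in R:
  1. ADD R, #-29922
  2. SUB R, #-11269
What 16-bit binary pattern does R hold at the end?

Start: R = -8872 = 1101110101011000.
R = -8872 + (-29922) = -38794; wraps to 26742 = 0110100001110110
R = 26742 − (-11269) = 38011; wraps to -27525 = 1001010001111011

1001010001111011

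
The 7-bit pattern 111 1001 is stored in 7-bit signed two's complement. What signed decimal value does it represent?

MSB is 1, so the value is negative.
Unsigned reading: 121. Subtract 2^7 = 128: 121 − 128 = -7.

-7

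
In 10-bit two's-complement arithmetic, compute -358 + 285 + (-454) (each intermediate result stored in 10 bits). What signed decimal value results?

497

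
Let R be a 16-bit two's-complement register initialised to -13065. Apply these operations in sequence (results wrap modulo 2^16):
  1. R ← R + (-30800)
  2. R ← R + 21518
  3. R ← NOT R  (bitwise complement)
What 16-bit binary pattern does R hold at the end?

0101011101001010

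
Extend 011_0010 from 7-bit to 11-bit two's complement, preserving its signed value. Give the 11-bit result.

00000110010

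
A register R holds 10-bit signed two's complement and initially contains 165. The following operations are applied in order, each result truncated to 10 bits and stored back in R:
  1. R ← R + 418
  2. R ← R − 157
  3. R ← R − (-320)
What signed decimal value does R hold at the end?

-278

Start: R = 165 = 0010100101.
R = 165 + 418 = 583; wraps to -441 = 1001000111
R = -441 − 157 = -598; wraps to 426 = 0110101010
R = 426 − (-320) = 746; wraps to -278 = 1011101010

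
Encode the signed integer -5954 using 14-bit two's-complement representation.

10100010111110

|-5954| = 5954 = 01011101000010 in 14 bits.
Invert the bits: 10100010111101. Add 1: 10100010111110.
Check: 10100010111110 reads as 10430 − 16384 = -5954.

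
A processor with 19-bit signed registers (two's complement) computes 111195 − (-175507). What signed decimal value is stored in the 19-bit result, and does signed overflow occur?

-237586; overflow

111195 → 0011011001001011011
-175507 → 1010101001001101101
Subtract via negate-and-add: invert 1010101001001101101 + 1 = 0101010110110010011 (i.e. 175507).
  0011011001001011011
+ 0101010110110010011
= 1000101111111101110
Result 1000101111111101110: MSB = 1 → 286702 − 524288 = -237586.
Both addends (after negating the subtrahend) are non-negative but the stored result is negative: signed overflow. The true value 111195 − (-175507) = 286702 lies outside [-262144, 262143].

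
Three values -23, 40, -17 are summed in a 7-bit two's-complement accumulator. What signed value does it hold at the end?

-23 + 40 = 17 (0010001)
17 + (-17) = 0 (0000000)

0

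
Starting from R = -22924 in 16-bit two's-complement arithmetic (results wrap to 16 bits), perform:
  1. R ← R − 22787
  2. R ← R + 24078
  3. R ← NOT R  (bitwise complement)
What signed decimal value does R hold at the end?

Start: R = -22924 = 1010011001110100.
R = -22924 − 22787 = -45711; wraps to 19825 = 0100110101110001
R = 19825 + 24078 = 43903; wraps to -21633 = 1010101101111111
R = NOT 1010101101111111 = 0101010010000000 = 21632

21632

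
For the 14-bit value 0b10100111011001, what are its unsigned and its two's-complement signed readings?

unsigned = 10713, signed = -5671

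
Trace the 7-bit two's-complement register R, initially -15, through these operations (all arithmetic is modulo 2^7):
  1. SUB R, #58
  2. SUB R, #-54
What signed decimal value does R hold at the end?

-19

Start: R = -15 = 1110001.
R = -15 − 58 = -73; wraps to 55 = 0110111
R = 55 − (-54) = 109; wraps to -19 = 1101101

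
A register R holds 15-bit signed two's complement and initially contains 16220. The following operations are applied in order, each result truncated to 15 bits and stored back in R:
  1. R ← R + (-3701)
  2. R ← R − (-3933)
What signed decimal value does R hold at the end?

Start: R = 16220 = 011111101011100.
R = 16220 + (-3701) = 12519 = 011000011100111
R = 12519 − (-3933) = 16452; wraps to -16316 = 100000001000100

-16316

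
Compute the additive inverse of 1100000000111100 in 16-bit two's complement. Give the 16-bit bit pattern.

0011111111000100

Invert: 0011111111000011. Add 1: 0011111111000100.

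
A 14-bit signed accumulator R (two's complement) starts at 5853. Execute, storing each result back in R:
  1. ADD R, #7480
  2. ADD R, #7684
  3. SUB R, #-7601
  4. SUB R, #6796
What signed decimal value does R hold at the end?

5438

Start: R = 5853 = 01011011011101.
R = 5853 + 7480 = 13333; wraps to -3051 = 11010000010101
R = -3051 + 7684 = 4633 = 01001000011001
R = 4633 − (-7601) = 12234; wraps to -4150 = 10111111001010
R = -4150 − 6796 = -10946; wraps to 5438 = 01010100111110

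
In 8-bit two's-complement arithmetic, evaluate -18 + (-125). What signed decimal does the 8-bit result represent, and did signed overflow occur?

113; overflow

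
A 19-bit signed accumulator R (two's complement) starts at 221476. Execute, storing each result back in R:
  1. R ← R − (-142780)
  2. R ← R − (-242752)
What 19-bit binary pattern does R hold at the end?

Start: R = 221476 = 0110110000100100100.
R = 221476 − (-142780) = 364256; wraps to -160032 = 1011000111011100000
R = -160032 − (-242752) = 82720 = 0010100001100100000

0010100001100100000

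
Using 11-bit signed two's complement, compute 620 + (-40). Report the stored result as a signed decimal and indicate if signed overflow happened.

620 → 01001101100
-40 → 11111011000
  01001101100
+ 11111011000
= 01001000100  (discard carry-out 1)
Result 01001000100: MSB = 0 → value 580.
Addends have opposite signs, so signed overflow cannot occur.

580; no overflow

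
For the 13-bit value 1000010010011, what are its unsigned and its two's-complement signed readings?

Unsigned: 1000010010011 = 4243.
Signed: MSB=1 → 4243 − 8192 = -3949.

unsigned = 4243, signed = -3949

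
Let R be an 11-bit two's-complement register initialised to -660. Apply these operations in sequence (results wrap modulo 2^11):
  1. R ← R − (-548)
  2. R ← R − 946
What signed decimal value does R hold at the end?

990

Start: R = -660 = 10101101100.
R = -660 − (-548) = -112 = 11110010000
R = -112 − 946 = -1058; wraps to 990 = 01111011110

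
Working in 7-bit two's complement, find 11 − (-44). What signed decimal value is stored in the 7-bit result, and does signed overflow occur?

55; no overflow

11 → 0001011
-44 → 1010100
Subtract via negate-and-add: invert 1010100 + 1 = 0101100 (i.e. 44).
  0001011
+ 0101100
= 0110111
Result 0110111: MSB = 0 → value 55.
Both addends (after negating the subtrahend) are non-negative and so is the stored result: no signed overflow.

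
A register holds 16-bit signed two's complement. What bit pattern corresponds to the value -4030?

1111000001000010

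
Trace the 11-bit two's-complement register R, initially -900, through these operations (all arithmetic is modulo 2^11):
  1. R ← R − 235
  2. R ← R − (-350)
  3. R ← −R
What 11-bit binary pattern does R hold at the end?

Start: R = -900 = 10001111100.
R = -900 − 235 = -1135; wraps to 913 = 01110010001
R = 913 − (-350) = 1263; wraps to -785 = 10011101111
R = −(-785) = 785 = 01100010001

01100010001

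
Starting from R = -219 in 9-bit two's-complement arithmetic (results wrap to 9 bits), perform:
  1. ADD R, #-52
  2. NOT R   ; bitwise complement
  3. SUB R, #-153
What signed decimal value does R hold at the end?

-89

Start: R = -219 = 100100101.
R = -219 + (-52) = -271; wraps to 241 = 011110001
R = NOT 011110001 = 100001110 = -242
R = -242 − (-153) = -89 = 110100111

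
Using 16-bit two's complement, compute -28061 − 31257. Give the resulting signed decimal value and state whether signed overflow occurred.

6218; overflow

-28061 → 1001001001100011
31257 → 0111101000011001
Subtract via negate-and-add: invert 0111101000011001 + 1 = 1000010111100111 (i.e. -31257).
  1001001001100011
+ 1000010111100111
= 0001100001001010  (discard carry-out 1)
Result 0001100001001010: MSB = 0 → value 6218.
Both addends (after negating the subtrahend) are negative but the stored result is non-negative: signed overflow. The true value -28061 − 31257 = -59318 lies outside [-32768, 32767].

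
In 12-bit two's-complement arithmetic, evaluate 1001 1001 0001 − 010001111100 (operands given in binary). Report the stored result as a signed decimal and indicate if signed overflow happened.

1001 1001 0001 → 100110010001 = -1647 (signed)
010001111100 = 1148 (signed)
Subtract via negate-and-add: invert 010001111100 + 1 = 101110000100 (i.e. -1148).
  100110010001
+ 101110000100
= 010100010101  (discard carry-out 1)
Result 010100010101: MSB = 0 → value 1301.
Both addends (after negating the subtrahend) are negative but the stored result is non-negative: signed overflow. The true value -1647 − 1148 = -2795 lies outside [-2048, 2047].

1301; overflow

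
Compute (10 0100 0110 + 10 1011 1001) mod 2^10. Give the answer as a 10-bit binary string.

0011111111

  1001000110
+ 1010111001
= 0011111111  (discard carry-out 1)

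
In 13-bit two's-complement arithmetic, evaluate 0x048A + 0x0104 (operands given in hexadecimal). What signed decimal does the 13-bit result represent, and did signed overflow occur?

0x048A = 0010010001010 = 1162 (signed)
0x0104 = 0000100000100 = 260 (signed)
  0010010001010
+ 0000100000100
= 0010110001110
Result 0010110001110: MSB = 0 → value 1422.
Both addends are non-negative and so is the stored result: no signed overflow.

1422; no overflow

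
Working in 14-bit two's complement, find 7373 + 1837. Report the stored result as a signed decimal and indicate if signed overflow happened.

-7174; overflow

7373 → 01110011001101
1837 → 00011100101101
  01110011001101
+ 00011100101101
= 10001111111010
Result 10001111111010: MSB = 1 → 9210 − 16384 = -7174.
Both addends are non-negative but the stored result is negative: signed overflow. The true value 7373 + 1837 = 9210 lies outside [-8192, 8191].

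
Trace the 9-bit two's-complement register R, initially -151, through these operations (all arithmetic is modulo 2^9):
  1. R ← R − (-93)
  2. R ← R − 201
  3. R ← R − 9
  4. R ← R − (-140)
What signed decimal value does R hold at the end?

-128

Start: R = -151 = 101101001.
R = -151 − (-93) = -58 = 111000110
R = -58 − 201 = -259; wraps to 253 = 011111101
R = 253 − 9 = 244 = 011110100
R = 244 − (-140) = 384; wraps to -128 = 110000000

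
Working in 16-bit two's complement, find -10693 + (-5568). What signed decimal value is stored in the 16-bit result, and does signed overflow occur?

-16261; no overflow

-10693 → 1101011000111011
-5568 → 1110101001000000
  1101011000111011
+ 1110101001000000
= 1100000001111011  (discard carry-out 1)
Result 1100000001111011: MSB = 1 → 49275 − 65536 = -16261.
Both addends are negative and so is the stored result: no signed overflow.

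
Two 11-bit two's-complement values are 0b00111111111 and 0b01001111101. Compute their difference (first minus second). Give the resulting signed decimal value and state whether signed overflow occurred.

-126; no overflow

0b00111111111 → 00111111111 = 511 (signed)
0b01001111101 → 01001111101 = 637 (signed)
Subtract via negate-and-add: invert 01001111101 + 1 = 10110000011 (i.e. -637).
  00111111111
+ 10110000011
= 11110000010
Result 11110000010: MSB = 1 → 1922 − 2048 = -126.
Addends (after negating the subtrahend) have opposite signs, so signed overflow cannot occur.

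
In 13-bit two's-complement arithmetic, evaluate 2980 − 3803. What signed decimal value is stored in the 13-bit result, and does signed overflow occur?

2980 → 0101110100100
3803 → 0111011011011
Subtract via negate-and-add: invert 0111011011011 + 1 = 1000100100101 (i.e. -3803).
  0101110100100
+ 1000100100101
= 1110011001001
Result 1110011001001: MSB = 1 → 7369 − 8192 = -823.
Addends (after negating the subtrahend) have opposite signs, so signed overflow cannot occur.

-823; no overflow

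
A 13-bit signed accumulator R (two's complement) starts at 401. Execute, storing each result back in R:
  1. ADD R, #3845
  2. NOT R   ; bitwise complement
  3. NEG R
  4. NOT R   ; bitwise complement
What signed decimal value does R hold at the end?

3944

Start: R = 401 = 0000110010001.
R = 401 + 3845 = 4246; wraps to -3946 = 1000010010110
R = NOT 1000010010110 = 0111101101001 = 3945
R = −(3945) = -3945 = 1000010010111
R = NOT 1000010010111 = 0111101101000 = 3944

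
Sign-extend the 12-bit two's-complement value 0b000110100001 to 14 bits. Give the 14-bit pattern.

00000110100001

MSB of 000110100001 is 0; replicate it into the new high bits.
00|000110100001 → 00000110100001 (still 417).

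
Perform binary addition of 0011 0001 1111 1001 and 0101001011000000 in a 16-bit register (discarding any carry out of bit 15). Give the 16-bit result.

  0011000111111001
+ 0101001011000000
= 1000010010111001

1000010010111001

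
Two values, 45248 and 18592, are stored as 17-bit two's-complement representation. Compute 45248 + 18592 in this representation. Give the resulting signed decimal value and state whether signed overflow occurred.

45248 → 01011000011000000
18592 → 00100100010100000
  01011000011000000
+ 00100100010100000
= 01111100101100000
Result 01111100101100000: MSB = 0 → value 63840.
Both addends are non-negative and so is the stored result: no signed overflow.

63840; no overflow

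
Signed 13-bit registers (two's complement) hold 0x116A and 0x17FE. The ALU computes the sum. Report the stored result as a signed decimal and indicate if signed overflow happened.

0x116A = 1000101101010 = -3734 (signed)
0x17FE = 1011111111110 = -2050 (signed)
  1000101101010
+ 1011111111110
= 0100101101000  (discard carry-out 1)
Result 0100101101000: MSB = 0 → value 2408.
Both addends are negative but the stored result is non-negative: signed overflow. The true value -3734 + (-2050) = -5784 lies outside [-4096, 4095].

2408; overflow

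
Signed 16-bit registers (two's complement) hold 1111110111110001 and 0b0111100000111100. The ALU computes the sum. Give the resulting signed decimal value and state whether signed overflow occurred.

30253; no overflow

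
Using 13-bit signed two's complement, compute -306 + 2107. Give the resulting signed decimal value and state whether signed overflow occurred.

-306 → 1111011001110
2107 → 0100000111011
  1111011001110
+ 0100000111011
= 0011100001001  (discard carry-out 1)
Result 0011100001001: MSB = 0 → value 1801.
Addends have opposite signs, so signed overflow cannot occur.

1801; no overflow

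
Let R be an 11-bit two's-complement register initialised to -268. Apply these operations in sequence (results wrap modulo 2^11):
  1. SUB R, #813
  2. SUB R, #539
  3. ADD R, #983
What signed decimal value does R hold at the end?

Start: R = -268 = 11011110100.
R = -268 − 813 = -1081; wraps to 967 = 01111000111
R = 967 − 539 = 428 = 00110101100
R = 428 + 983 = 1411; wraps to -637 = 10110000011

-637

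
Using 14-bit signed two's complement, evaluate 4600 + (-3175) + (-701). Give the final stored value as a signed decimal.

4600 + (-3175) = 1425 (00010110010001)
1425 + (-701) = 724 (00001011010100)

724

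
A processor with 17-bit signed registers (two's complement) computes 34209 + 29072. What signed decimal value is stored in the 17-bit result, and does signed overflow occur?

34209 → 01000010110100001
29072 → 00111000110010000
  01000010110100001
+ 00111000110010000
= 01111011100110001
Result 01111011100110001: MSB = 0 → value 63281.
Both addends are non-negative and so is the stored result: no signed overflow.

63281; no overflow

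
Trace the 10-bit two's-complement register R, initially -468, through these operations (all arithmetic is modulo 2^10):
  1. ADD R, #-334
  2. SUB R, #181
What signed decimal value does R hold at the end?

Start: R = -468 = 1000101100.
R = -468 + (-334) = -802; wraps to 222 = 0011011110
R = 222 − 181 = 41 = 0000101001

41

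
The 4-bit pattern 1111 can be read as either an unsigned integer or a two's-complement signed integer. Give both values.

unsigned = 15, signed = -1

Unsigned: 1111 = 15.
Signed: MSB=1 → 15 − 16 = -1.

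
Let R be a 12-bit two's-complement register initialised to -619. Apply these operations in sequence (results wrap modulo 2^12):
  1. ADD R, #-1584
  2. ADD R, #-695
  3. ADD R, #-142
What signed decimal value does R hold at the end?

1056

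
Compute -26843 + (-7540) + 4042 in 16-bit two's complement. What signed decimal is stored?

-30341

-26843 + (-7540) = -34383 → wraps to 31153 (0111100110110001)
31153 + 4042 = 35195 → wraps to -30341 (1000100101111011)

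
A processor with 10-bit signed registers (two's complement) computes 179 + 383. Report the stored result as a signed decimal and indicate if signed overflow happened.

-462; overflow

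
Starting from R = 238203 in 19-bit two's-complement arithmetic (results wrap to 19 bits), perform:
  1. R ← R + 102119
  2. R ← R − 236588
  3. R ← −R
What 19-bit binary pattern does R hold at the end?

Start: R = 238203 = 0111010001001111011.
R = 238203 + 102119 = 340322; wraps to -183966 = 1010011000101100010
R = -183966 − 236588 = -420554; wraps to 103734 = 0011001010100110110
R = −(103734) = -103734 = 1100110101011001010

1100110101011001010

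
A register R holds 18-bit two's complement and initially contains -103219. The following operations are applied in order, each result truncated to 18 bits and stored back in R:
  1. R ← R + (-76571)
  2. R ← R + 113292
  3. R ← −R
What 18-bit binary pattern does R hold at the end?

Start: R = -103219 = 100110110011001101.
R = -103219 + (-76571) = -179790; wraps to 82354 = 010100000110110010
R = 82354 + 113292 = 195646; wraps to -66498 = 101111110000111110
R = −(-66498) = 66498 = 010000001111000010

010000001111000010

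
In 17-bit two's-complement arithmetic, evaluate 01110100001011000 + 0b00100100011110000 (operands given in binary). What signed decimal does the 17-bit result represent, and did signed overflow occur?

-52920; overflow

01110100001011000 = 59480 (signed)
0b00100100011110000 → 00100100011110000 = 18672 (signed)
  01110100001011000
+ 00100100011110000
= 10011000101001000
Result 10011000101001000: MSB = 1 → 78152 − 131072 = -52920.
Both addends are non-negative but the stored result is negative: signed overflow. The true value 59480 + 18672 = 78152 lies outside [-65536, 65535].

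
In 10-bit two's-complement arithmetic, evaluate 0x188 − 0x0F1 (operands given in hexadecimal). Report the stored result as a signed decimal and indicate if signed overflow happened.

151; no overflow

0x188 = 0110001000 = 392 (signed)
0x0F1 = 0011110001 = 241 (signed)
Subtract via negate-and-add: invert 0011110001 + 1 = 1100001111 (i.e. -241).
  0110001000
+ 1100001111
= 0010010111  (discard carry-out 1)
Result 0010010111: MSB = 0 → value 151.
Addends (after negating the subtrahend) have opposite signs, so signed overflow cannot occur.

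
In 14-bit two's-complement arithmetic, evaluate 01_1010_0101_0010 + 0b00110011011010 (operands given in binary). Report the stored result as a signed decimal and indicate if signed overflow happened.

-6356; overflow

01_1010_0101_0010 → 01101001010010 = 6738 (signed)
0b00110011011010 → 00110011011010 = 3290 (signed)
  01101001010010
+ 00110011011010
= 10011100101100
Result 10011100101100: MSB = 1 → 10028 − 16384 = -6356.
Both addends are non-negative but the stored result is negative: signed overflow. The true value 6738 + 3290 = 10028 lies outside [-8192, 8191].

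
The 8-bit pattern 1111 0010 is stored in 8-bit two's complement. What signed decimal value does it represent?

MSB is 1, so the value is negative.
Unsigned reading: 242. Subtract 2^8 = 256: 242 − 256 = -14.

-14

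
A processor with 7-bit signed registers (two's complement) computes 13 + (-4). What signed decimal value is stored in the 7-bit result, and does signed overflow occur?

13 → 0001101
-4 → 1111100
  0001101
+ 1111100
= 0001001  (discard carry-out 1)
Result 0001001: MSB = 0 → value 9.
Addends have opposite signs, so signed overflow cannot occur.

9; no overflow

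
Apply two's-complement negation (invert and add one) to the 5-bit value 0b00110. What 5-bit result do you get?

Invert: 11001. Add 1: 11010.
Check: 00110 = 6, 11010 = -6.

11010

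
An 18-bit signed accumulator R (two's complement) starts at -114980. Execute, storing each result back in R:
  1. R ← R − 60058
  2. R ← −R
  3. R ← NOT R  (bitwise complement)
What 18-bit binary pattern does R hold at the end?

Start: R = -114980 = 100011111011011100.
R = -114980 − 60058 = -175038; wraps to 87106 = 010101010001000010
R = −(87106) = -87106 = 101010101110111110
R = NOT 101010101110111110 = 010101010001000001 = 87105

010101010001000001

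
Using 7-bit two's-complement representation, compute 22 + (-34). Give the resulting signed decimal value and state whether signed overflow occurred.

-12; no overflow

22 → 0010110
-34 → 1011110
  0010110
+ 1011110
= 1110100
Result 1110100: MSB = 1 → 116 − 128 = -12.
Addends have opposite signs, so signed overflow cannot occur.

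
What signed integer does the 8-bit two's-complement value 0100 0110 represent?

70

MSB is 0, so the value is non-negative: 01000110 = 70.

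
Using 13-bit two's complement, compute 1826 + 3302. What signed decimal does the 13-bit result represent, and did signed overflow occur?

-3064; overflow

1826 → 0011100100010
3302 → 0110011100110
  0011100100010
+ 0110011100110
= 1010000001000
Result 1010000001000: MSB = 1 → 5128 − 8192 = -3064.
Both addends are non-negative but the stored result is negative: signed overflow. The true value 1826 + 3302 = 5128 lies outside [-4096, 4095].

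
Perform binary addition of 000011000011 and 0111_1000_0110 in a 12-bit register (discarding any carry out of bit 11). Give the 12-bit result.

100001001001

  000011000011
+ 011110000110
= 100001001001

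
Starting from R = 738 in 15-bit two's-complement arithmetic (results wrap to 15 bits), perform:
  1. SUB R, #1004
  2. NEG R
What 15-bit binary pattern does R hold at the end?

000000100001010

Start: R = 738 = 000001011100010.
R = 738 − 1004 = -266 = 111111011110110
R = −(-266) = 266 = 000000100001010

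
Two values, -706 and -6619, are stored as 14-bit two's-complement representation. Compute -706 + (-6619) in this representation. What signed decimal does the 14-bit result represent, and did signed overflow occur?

-7325; no overflow

-706 → 11110100111110
-6619 → 10011000100101
  11110100111110
+ 10011000100101
= 10001101100011  (discard carry-out 1)
Result 10001101100011: MSB = 1 → 9059 − 16384 = -7325.
Both addends are negative and so is the stored result: no signed overflow.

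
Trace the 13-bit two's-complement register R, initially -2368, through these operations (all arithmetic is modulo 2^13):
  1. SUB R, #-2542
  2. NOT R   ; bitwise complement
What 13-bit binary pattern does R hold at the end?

1111101010001

Start: R = -2368 = 1011011000000.
R = -2368 − (-2542) = 174 = 0000010101110
R = NOT 0000010101110 = 1111101010001 = -175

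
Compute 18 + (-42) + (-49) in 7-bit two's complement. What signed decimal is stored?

55

18 + (-42) = -24 (1101000)
-24 + (-49) = -73 → wraps to 55 (0110111)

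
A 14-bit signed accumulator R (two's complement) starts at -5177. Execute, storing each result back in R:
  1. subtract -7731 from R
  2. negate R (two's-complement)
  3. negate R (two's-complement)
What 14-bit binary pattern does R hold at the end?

00100111111010

Start: R = -5177 = 10101111000111.
R = -5177 − (-7731) = 2554 = 00100111111010
R = −(2554) = -2554 = 11011000000110
R = −(-2554) = 2554 = 00100111111010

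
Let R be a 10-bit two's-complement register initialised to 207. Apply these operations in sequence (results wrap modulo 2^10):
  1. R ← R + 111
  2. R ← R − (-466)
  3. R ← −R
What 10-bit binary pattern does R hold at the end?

Start: R = 207 = 0011001111.
R = 207 + 111 = 318 = 0100111110
R = 318 − (-466) = 784; wraps to -240 = 1100010000
R = −(-240) = 240 = 0011110000

0011110000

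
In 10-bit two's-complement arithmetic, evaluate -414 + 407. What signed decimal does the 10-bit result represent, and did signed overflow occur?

-7; no overflow

-414 → 1001100010
407 → 0110010111
  1001100010
+ 0110010111
= 1111111001
Result 1111111001: MSB = 1 → 1017 − 1024 = -7.
Addends have opposite signs, so signed overflow cannot occur.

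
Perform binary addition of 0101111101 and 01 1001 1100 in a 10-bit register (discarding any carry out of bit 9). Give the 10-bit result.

1100011001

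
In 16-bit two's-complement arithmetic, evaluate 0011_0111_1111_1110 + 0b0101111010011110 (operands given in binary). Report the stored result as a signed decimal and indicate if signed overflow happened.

0011_0111_1111_1110 → 0011011111111110 = 14334 (signed)
0b0101111010011110 → 0101111010011110 = 24222 (signed)
  0011011111111110
+ 0101111010011110
= 1001011010011100
Result 1001011010011100: MSB = 1 → 38556 − 65536 = -26980.
Both addends are non-negative but the stored result is negative: signed overflow. The true value 14334 + 24222 = 38556 lies outside [-32768, 32767].

-26980; overflow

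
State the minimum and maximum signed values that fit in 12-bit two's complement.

Minimum: −2^11 = -2048.
Maximum: 2^11 − 1 = 2047.

min = -2048, max = 2047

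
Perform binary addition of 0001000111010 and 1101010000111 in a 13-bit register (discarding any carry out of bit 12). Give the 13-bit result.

1110011000001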